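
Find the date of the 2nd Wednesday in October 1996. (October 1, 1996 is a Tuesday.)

October 1996 begins on a Tuesday, so the first Wednesday is October 2 (1 day later).
The 2nd Wednesday is 1 weeks later: 2 + 7 = 9.

October 9, 1996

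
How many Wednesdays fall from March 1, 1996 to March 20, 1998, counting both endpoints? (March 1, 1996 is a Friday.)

March 1, 1996 is a Friday; the first Wednesday on or after it is March 6, 1996 (5 days later).
From March 6, 1996 to March 20, 1998: 300 + 365 + 79 = 744 days (rest of 1996, 1997, to March 20, 1998 in 1998).
744 ÷ 7 = 106 full weeks with remainder 2, so 106 more Wednesdays after the first → 107.

107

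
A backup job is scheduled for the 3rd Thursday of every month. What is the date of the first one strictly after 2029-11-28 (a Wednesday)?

2029-12-20

November 2029 starts on a Thursday; its first Thursday is the 1st, so the 3rd Thursday is the 15th — 2029-11-15.
That is not after 2029-11-28, so look at December 2029.
December 2029 starts on a Saturday; its first Thursday is the 6th, so the 3rd Thursday is the 20th — 2029-12-20.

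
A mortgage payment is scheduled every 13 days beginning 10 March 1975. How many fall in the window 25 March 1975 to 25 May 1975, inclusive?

Occurrences land 13·i days after 10 March 1975 for i = 0, 1, 2, …
25 March 1975 is 15 days after the start; 15 ÷ 13 = 1 remainder 2; since the remainder is 2, round up to i = 2. First occurrence in the window: #3 on 5 April 1975 (2×13 = 26 days in).
25 May 1975 is 76 days after the start; 76 ÷ 13 = 5 remainder 11. Last occurrence in the window: #6 on 14 May 1975.
Occurrences #3 through #6: 4 in total.

4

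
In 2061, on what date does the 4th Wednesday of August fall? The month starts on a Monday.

2061-08-24

August 2061 begins on a Monday, so the first Wednesday is August 3 (2 days later).
The 4th Wednesday is 3 weeks later: 3 + 21 = 24.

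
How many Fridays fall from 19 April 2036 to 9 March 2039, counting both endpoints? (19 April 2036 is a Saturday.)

19 April 2036 is a Saturday; the first Friday on or after it is 25 April 2036 (6 days later).
From 25 April 2036 to 9 March 2039: 250 + 365 + 365 + 68 = 1048 days (rest of 2036, 2037, 2038, to 9 March 2039 in 2039).
1048 ÷ 7 = 149 full weeks with remainder 5, so 149 more Fridays after the first → 150.

150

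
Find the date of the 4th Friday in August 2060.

The first Friday of August 2060 is August 6.
The 4th Friday is 3 weeks later: 6 + 21 = 27.

2060-08-27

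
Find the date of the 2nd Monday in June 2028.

12 June 2028

June 2028 begins on a Thursday, so the first Monday is June 5 (4 days later).
The 2nd Monday is 1 weeks later: 5 + 7 = 12.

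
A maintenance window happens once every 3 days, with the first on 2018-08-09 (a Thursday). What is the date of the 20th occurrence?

2018-10-05

The 20th occurrence is 19 intervals after the first: 19 × 3 = 57 days after 2018-08-09.
August has 31 days — 22 days to the end of August leaves 35.
September has 30 days (5 left).
5 days into October → 2018-10-05.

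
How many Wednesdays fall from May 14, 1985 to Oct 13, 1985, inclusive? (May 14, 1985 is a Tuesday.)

May 14, 1985 is a Tuesday; the first Wednesday on or after it is May 15, 1985 (1 day later).
From May 15, 1985 to Oct 13, 1985: 16 + 30 + 31 + 31 + 30 + 13 = 151 days (rest of May, Jun, Jul, Aug, Sep, Oct).
151 ÷ 7 = 21 full weeks with remainder 4, so 21 more Wednesdays after the first → 22.

22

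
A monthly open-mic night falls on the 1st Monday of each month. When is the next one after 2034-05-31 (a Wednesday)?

2034-06-05

May 2034 starts on a Monday, so its 1st Monday is 2034-05-01.
That is not after 2034-05-31, so look at June 2034.
June 2034 starts on a Thursday, so its 1st Monday is 2034-06-05 (4 days in).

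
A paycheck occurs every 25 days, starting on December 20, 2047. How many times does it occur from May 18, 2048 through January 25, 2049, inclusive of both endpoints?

Occurrences land 25·i days after December 20, 2047 for i = 0, 1, 2, …
May 18, 2048 is 150 days after the start; 150 ÷ 25 = 6 remainder 0. First occurrence in the window: #7 on May 18, 2048 (6×25 = 150 days in).
January 25, 2049 is 402 days after the start; 402 ÷ 25 = 16 remainder 2. Last occurrence in the window: #17 on January 23, 2049.
Occurrences #7 through #17: 11 in total.

11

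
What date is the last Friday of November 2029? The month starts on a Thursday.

November 30, 2029

November 2029 begins on a Thursday, so the first Friday is November 2 (1 day later).
November 2029 has 30 days. Adding weeks: 2, 9, 16, 23, 30 — the last one ≤ 30 is the 30th.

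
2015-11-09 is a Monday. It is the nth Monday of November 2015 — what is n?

Day 9 falls in week ⌈9/7⌉ of the month.
Days 1–7 hold the 1st Monday, 8–14 the 2nd, 15–21 the 3rd, 22–28 the 4th, 29–31 the 5th.
9 is in the range for the 2nd.

2nd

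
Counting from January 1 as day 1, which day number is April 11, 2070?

101

Days in months before April: 31 + 28 + 31 = 90.
Plus 11 days into April → day 101.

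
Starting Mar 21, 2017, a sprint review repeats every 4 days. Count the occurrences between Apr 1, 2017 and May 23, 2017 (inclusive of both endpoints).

13

Occurrences land 4·i days after Mar 21, 2017 for i = 0, 1, 2, …
Apr 1, 2017 is 11 days after the start; 11 ÷ 4 = 2 remainder 3; since the remainder is 3, round up to i = 3. First occurrence in the window: #4 on Apr 2, 2017 (3×4 = 12 days in).
May 23, 2017 is 63 days after the start; 63 ÷ 4 = 15 remainder 3. Last occurrence in the window: #16 on May 20, 2017.
Occurrences #4 through #16: 13 in total.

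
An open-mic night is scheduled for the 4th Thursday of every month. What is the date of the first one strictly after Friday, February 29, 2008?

March 27, 2008

February 2008 starts on a Friday; its first Thursday is the 7th, so the 4th Thursday is the 28th — February 28, 2008.
That is not after February 29, 2008, so look at March 2008.
March 2008 starts on a Saturday; its first Thursday is the 6th, so the 4th Thursday is the 27th — March 27, 2008.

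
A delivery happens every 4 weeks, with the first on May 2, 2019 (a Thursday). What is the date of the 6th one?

September 19, 2019

The 6th occurrence is 5 intervals after the first: 5 × 28 = 140 days after May 2, 2019.
May has 31 days — 29 days to the end of May leaves 111.
June has 30 days (81 left).
July has 31 days (50 left).
August has 31 days (19 left).
19 days into September → September 19, 2019.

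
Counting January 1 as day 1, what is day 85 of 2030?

January has 31 days (85 − 31 = 54 remain).
February has 28 days (54 − 28 = 26 remain).
26 into March → March 26.

2030-03-26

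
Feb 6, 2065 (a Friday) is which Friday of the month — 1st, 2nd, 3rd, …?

Day 6 falls in week ⌈6/7⌉ of the month.
Days 1–7 hold the 1st Friday, 8–14 the 2nd, 15–21 the 3rd, 22–28 the 4th, 29–31 the 5th.
6 is in the range for the 1st.

1st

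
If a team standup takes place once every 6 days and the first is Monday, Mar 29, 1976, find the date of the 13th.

Jun 9, 1976

The 13th occurrence is 12 intervals after the first: 12 × 6 = 72 days after Mar 29, 1976.
Mar has 31 days — 2 days to the end of Mar leaves 70.
Apr has 30 days (40 left).
May has 31 days (9 left).
9 days into Jun → Jun 9, 1976.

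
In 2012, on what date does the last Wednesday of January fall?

January 25, 2012

The first Wednesday of January 2012 is January 4.
January 2012 has 31 days. Adding weeks: 4, 11, 18, 25 — the last one ≤ 31 is the 25th.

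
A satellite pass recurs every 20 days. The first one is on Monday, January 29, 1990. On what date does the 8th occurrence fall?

June 18, 1990

The 8th occurrence is 7 intervals after the first: 7 × 20 = 140 days after January 29, 1990.
January has 31 days — 2 days to the end of January leaves 138.
February has 28 days (110 left).
March has 31 days (79 left).
April has 30 days (49 left).
May has 31 days (18 left).
18 days into June → June 18, 1990.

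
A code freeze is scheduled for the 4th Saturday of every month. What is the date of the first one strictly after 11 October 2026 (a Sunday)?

October 2026 starts on a Thursday; its first Saturday is the 3rd, so the 4th Saturday is the 24th — 24 October 2026.
24 October 2026 is after 11 October 2026, so that is the next one.

24 October 2026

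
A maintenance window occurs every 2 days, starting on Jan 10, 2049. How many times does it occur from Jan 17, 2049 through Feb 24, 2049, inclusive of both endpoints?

Occurrences land 2·i days after Jan 10, 2049 for i = 0, 1, 2, …
Jan 17, 2049 is 7 days after the start; 7 ÷ 2 = 3 remainder 1; since the remainder is 1, round up to i = 4. First occurrence in the window: #5 on Jan 18, 2049 (4×2 = 8 days in).
Feb 24, 2049 is 45 days after the start; 45 ÷ 2 = 22 remainder 1. Last occurrence in the window: #23 on Feb 23, 2049.
Occurrences #5 through #23: 19 in total.

19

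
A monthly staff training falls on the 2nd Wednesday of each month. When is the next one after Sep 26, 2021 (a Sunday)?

Sep 2021 starts on a Wednesday; its first Wednesday is the 1st, so the 2nd Wednesday is the 8th — Sep 8, 2021.
That is not after Sep 26, 2021, so look at Oct 2021.
Oct 2021 starts on a Friday; its first Wednesday is the 6th, so the 2nd Wednesday is the 13th — Oct 13, 2021.

Oct 13, 2021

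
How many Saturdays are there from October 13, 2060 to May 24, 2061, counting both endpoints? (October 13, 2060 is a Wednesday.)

32

October 13, 2060 is a Wednesday; the first Saturday on or after it is October 16, 2060 (3 days later).
From October 16, 2060 to May 24, 2061: 15 + 30 + 31 + 31 + 28 + 31 + 30 + 24 = 220 days (rest of October, November, December, January, February, March, April, May).
220 ÷ 7 = 31 full weeks with remainder 3, so 31 more Saturdays after the first → 32.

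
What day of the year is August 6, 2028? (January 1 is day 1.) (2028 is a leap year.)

Days in months before August: 31 + 29 + 31 + 30 + 31 + 30 + 31 = 213.
Plus 6 days into August → day 219.

219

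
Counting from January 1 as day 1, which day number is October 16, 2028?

Days in months before October: 31 + 29 + 31 + 30 + 31 + 30 + 31 + 31 + 30 = 274.
Plus 16 days into October → day 290.

290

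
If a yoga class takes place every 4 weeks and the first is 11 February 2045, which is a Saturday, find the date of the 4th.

The 4th occurrence is 3 intervals after the first: 3 × 28 = 84 days after 11 February 2045.
February has 28 days — 17 days to the end of February leaves 67.
March has 31 days (36 left).
April has 30 days (6 left).
6 days into May → 6 May 2045.

6 May 2045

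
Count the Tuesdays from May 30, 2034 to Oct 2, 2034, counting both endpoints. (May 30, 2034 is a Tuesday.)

18

May 30, 2034 is a Tuesday; the first Tuesday on or after it is May 30, 2034.
From May 30, 2034 to Oct 2, 2034: 1 + 30 + 31 + 31 + 30 + 2 = 125 days (rest of May, Jun, Jul, Aug, Sep, Oct).
125 ÷ 7 = 17 full weeks with remainder 6, so 17 more Tuesdays after the first → 18.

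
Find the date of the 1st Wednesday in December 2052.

4 December 2052

December 2052 begins on a Sunday, so the first Wednesday is December 4 (3 days later).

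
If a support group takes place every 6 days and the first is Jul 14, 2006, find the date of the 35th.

The 35th occurrence is 34 intervals after the first: 34 × 6 = 204 days after Jul 14, 2006.
Jul has 31 days — 17 days to the end of Jul leaves 187.
Aug has 31 days (156 left).
Sep has 30 days (126 left).
Oct has 31 days (95 left).
Nov has 30 days (65 left).
Dec has 31 days (34 left).
Jan has 31 days (3 left).
3 days into Feb → Feb 3, 2007.

Feb 3, 2007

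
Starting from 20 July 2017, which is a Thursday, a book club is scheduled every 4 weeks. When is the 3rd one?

14 September 2017

The 3rd occurrence is 2 intervals after the first: 2 × 28 = 56 days after 20 July 2017.
July has 31 days — 11 days to the end of July leaves 45.
August has 31 days (14 left).
14 days into September → 14 September 2017.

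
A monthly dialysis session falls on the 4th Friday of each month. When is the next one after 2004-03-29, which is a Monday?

2004-04-23

March 2004 starts on a Monday; its first Friday is the 5th, so the 4th Friday is the 26th — 2004-03-26.
That is not after 2004-03-29, so look at April 2004.
April 2004 starts on a Thursday; its first Friday is the 2nd, so the 4th Friday is the 23rd — 2004-04-23.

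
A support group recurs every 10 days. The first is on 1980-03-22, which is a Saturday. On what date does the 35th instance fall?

The 35th occurrence is 34 intervals after the first: 34 × 10 = 340 days after 1980-03-22.
March has 31 days — 9 days to the end of March leaves 331.
April has 30 days (301 left).
May has 31 days (270 left).
June has 30 days (240 left).
July has 31 days (209 left).
August has 31 days (178 left).
September has 30 days (148 left).
October has 31 days (117 left).
November has 30 days (87 left).
December has 31 days (56 left).
January has 31 days (25 left).
25 days into February → 1981-02-25.

1981-02-25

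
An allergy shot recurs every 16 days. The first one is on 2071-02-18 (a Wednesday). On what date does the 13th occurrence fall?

The 13th occurrence is 12 intervals after the first: 12 × 16 = 192 days after 2071-02-18.
February has 28 days — 10 days to the end of February leaves 182.
March has 31 days (151 left).
April has 30 days (121 left).
May has 31 days (90 left).
June has 30 days (60 left).
July has 31 days (29 left).
29 days into August → 2071-08-29.

2071-08-29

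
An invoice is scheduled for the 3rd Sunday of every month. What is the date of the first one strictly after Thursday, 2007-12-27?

2008-01-20

December 2007 starts on a Saturday; its first Sunday is the 2nd, so the 3rd Sunday is the 16th — 2007-12-16.
That is not after 2007-12-27, so look at January 2008.
January 2008 starts on a Tuesday; its first Sunday is the 6th, so the 3rd Sunday is the 20th — 2008-01-20.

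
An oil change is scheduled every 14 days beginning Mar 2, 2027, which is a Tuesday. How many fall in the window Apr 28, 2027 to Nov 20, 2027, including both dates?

Occurrences land 14·i days after Mar 2, 2027 for i = 0, 1, 2, …
Apr 28, 2027 is 57 days after the start; 57 ÷ 14 = 4 remainder 1; since the remainder is 1, round up to i = 5. First occurrence in the window: #6 on May 11, 2027 (5×14 = 70 days in).
Nov 20, 2027 is 263 days after the start; 263 ÷ 14 = 18 remainder 11. Last occurrence in the window: #19 on Nov 9, 2027.
Occurrences #6 through #19: 14 in total.

14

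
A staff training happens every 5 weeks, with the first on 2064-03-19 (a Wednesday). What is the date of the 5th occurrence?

2064-08-06

The 5th occurrence is 4 intervals after the first: 4 × 35 = 140 days after 2064-03-19.
March has 31 days — 12 days to the end of March leaves 128.
April has 30 days (98 left).
May has 31 days (67 left).
June has 30 days (37 left).
July has 31 days (6 left).
6 days into August → 2064-08-06.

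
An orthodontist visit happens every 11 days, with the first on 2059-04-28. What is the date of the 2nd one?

2059-05-09

The 2nd occurrence is 1 interval after the first: 1 × 11 = 11 days after 2059-04-28.
April has 30 days — 2 days to the end of April leaves 9.
9 days into May → 2059-05-09.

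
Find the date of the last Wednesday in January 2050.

January 2050 begins on a Saturday, so the first Wednesday is January 5 (4 days later).
January 2050 has 31 days. Adding weeks: 5, 12, 19, 26 — the last one ≤ 31 is the 26th.

January 26, 2050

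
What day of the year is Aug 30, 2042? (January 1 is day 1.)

242

Days in months before Aug: 31 + 28 + 31 + 30 + 31 + 30 + 31 = 212.
Plus 30 days into Aug → day 242.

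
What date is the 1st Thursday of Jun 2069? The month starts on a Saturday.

Jun 2069 begins on a Saturday, so the first Thursday is Jun 6 (5 days later).

Jun 6, 2069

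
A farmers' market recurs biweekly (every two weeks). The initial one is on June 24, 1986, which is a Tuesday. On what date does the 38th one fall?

November 24, 1987

The 38th occurrence is 37 intervals after the first: 37 × 14 = 518 days after June 24, 1986.
June has 30 days — 6 days to the end of June leaves 512.
From end of June to end of 1986 is 184 days (328 left).
January has 31 days (297 left).
February has 28 days (269 left).
March has 31 days (238 left).
April has 30 days (208 left).
May has 31 days (177 left).
June has 30 days (147 left).
July has 31 days (116 left).
August has 31 days (85 left).
September has 30 days (55 left).
October has 31 days (24 left).
24 days into November → November 24, 1987.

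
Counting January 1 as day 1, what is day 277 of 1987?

October 4, 1987

January has 31 days (277 − 31 = 246 remain).
February has 28 days (246 − 28 = 218 remain).
March has 31 days (218 − 31 = 187 remain).
April has 30 days (187 − 30 = 157 remain).
May has 31 days (157 − 31 = 126 remain).
June has 30 days (126 − 30 = 96 remain).
July has 31 days (96 − 31 = 65 remain).
August has 31 days (65 − 31 = 34 remain).
September has 30 days (34 − 30 = 4 remain).
4 into October → October 4.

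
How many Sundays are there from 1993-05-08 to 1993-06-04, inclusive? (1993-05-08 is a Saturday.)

1993-05-08 is a Saturday; the first Sunday on or after it is 1993-05-09 (1 day later).
From 1993-05-09 to 1993-06-04: 22 + 4 = 26 days (rest of May, June).
26 ÷ 7 = 3 full weeks with remainder 5, so 3 more Sundays after the first → 4.

4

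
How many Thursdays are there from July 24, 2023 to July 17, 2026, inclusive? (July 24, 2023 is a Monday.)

July 24, 2023 is a Monday; the first Thursday on or after it is July 27, 2023 (3 days later).
From July 27, 2023 to July 17, 2026: 157 + 366 + 365 + 198 = 1086 days (rest of 2023, 2024, 2025, to July 17, 2026 in 2026).
1086 ÷ 7 = 155 full weeks with remainder 1, so 155 more Thursdays after the first → 156.

156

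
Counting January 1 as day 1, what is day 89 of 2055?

Mar 30, 2055

Jan has 31 days (89 − 31 = 58 remain).
Feb has 28 days (58 − 28 = 30 remain).
30 into Mar → Mar 30.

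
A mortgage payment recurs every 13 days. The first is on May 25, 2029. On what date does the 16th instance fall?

The 16th occurrence is 15 intervals after the first: 15 × 13 = 195 days after May 25, 2029.
May has 31 days — 6 days to the end of May leaves 189.
June has 30 days (159 left).
July has 31 days (128 left).
August has 31 days (97 left).
September has 30 days (67 left).
October has 31 days (36 left).
November has 30 days (6 left).
6 days into December → December 6, 2029.

December 6, 2029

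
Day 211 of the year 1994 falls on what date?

January has 31 days (211 − 31 = 180 remain).
February has 28 days (180 − 28 = 152 remain).
March has 31 days (152 − 31 = 121 remain).
April has 30 days (121 − 30 = 91 remain).
May has 31 days (91 − 31 = 60 remain).
June has 30 days (60 − 30 = 30 remain).
30 into July → July 30.

30 July 1994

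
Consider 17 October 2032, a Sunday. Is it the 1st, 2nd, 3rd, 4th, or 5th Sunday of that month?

Day 17 falls in week ⌈17/7⌉ of the month.
Days 1–7 hold the 1st Sunday, 8–14 the 2nd, 15–21 the 3rd, 22–28 the 4th, 29–31 the 5th.
17 is in the range for the 3rd.

3rd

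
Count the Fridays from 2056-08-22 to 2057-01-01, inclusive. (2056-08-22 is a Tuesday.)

2056-08-22 is a Tuesday; the first Friday on or after it is 2056-08-25 (3 days later).
From 2056-08-25 to 2057-01-01: 6 + 30 + 31 + 30 + 31 + 1 = 129 days (rest of August, September, October, November, December, January).
129 ÷ 7 = 18 full weeks with remainder 3, so 18 more Fridays after the first → 19.

19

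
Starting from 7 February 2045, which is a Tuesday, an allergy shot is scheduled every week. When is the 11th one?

18 April 2045

The 11th occurrence is 10 intervals after the first: 10 × 7 = 70 days after 7 February 2045.
February has 28 days — 21 days to the end of February leaves 49.
March has 31 days (18 left).
18 days into April → 18 April 2045.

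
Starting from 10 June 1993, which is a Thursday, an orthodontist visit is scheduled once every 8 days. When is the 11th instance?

29 August 1993

The 11th occurrence is 10 intervals after the first: 10 × 8 = 80 days after 10 June 1993.
June has 30 days — 20 days to the end of June leaves 60.
July has 31 days (29 left).
29 days into August → 29 August 1993.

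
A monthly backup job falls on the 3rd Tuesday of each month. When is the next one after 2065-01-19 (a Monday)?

January 2065 starts on a Thursday; its first Tuesday is the 6th, so the 3rd Tuesday is the 20th — 2065-01-20.
2065-01-20 is after 2065-01-19, so that is the next one.

2065-01-20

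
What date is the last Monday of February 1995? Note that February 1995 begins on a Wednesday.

February 1995 begins on a Wednesday, so the first Monday is February 6 (5 days later).
February 1995 has 28 days. Adding weeks: 6, 13, 20, 27 — the last one ≤ 28 is the 27th.

27 February 1995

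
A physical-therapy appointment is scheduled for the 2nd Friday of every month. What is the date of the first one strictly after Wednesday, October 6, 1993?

October 1993 starts on a Friday; its first Friday is the 1st, so the 2nd Friday is the 8th — October 8, 1993.
October 8, 1993 is after October 6, 1993, so that is the next one.

October 8, 1993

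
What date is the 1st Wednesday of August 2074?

2074-08-01

August 2074 begins on a Wednesday, so the first Wednesday is August 1.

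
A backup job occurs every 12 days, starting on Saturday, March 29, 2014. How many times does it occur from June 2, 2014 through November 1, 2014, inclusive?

Occurrences land 12·i days after March 29, 2014 for i = 0, 1, 2, …
June 2, 2014 is 65 days after the start; 65 ÷ 12 = 5 remainder 5; since the remainder is 5, round up to i = 6. First occurrence in the window: #7 on June 9, 2014 (6×12 = 72 days in).
November 1, 2014 is 217 days after the start; 217 ÷ 12 = 18 remainder 1. Last occurrence in the window: #19 on October 31, 2014.
Occurrences #7 through #19: 13 in total.

13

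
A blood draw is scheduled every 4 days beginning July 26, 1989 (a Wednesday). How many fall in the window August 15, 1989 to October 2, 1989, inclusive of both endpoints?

13

Occurrences land 4·i days after July 26, 1989 for i = 0, 1, 2, …
August 15, 1989 is 20 days after the start; 20 ÷ 4 = 5 remainder 0. First occurrence in the window: #6 on August 15, 1989 (5×4 = 20 days in).
October 2, 1989 is 68 days after the start; 68 ÷ 4 = 17 remainder 0. Last occurrence in the window: #18 on October 2, 1989.
Occurrences #6 through #18: 13 in total.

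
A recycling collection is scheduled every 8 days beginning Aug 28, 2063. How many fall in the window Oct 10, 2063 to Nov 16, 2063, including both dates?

5

Occurrences land 8·i days after Aug 28, 2063 for i = 0, 1, 2, …
Oct 10, 2063 is 43 days after the start; 43 ÷ 8 = 5 remainder 3; since the remainder is 3, round up to i = 6. First occurrence in the window: #7 on Oct 15, 2063 (6×8 = 48 days in).
Nov 16, 2063 is 80 days after the start; 80 ÷ 8 = 10 remainder 0. Last occurrence in the window: #11 on Nov 16, 2063.
Occurrences #7 through #11: 5 in total.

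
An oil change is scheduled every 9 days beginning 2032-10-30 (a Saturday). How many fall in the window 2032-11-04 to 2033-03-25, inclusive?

Occurrences land 9·i days after 2032-10-30 for i = 0, 1, 2, …
2032-11-04 is 5 days after the start; 5 ÷ 9 = 0 remainder 5; since the remainder is 5, round up to i = 1. First occurrence in the window: #2 on 2032-11-08 (1×9 = 9 days in).
2033-03-25 is 146 days after the start; 146 ÷ 9 = 16 remainder 2. Last occurrence in the window: #17 on 2033-03-23.
Occurrences #2 through #17: 16 in total.

16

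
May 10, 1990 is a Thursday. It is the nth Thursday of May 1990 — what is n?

Day 10 falls in week ⌈10/7⌉ of the month.
Days 1–7 hold the 1st Thursday, 8–14 the 2nd, 15–21 the 3rd, 22–28 the 4th, 29–31 the 5th.
10 is in the range for the 2nd.

2nd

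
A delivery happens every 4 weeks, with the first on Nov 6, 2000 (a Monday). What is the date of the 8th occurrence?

May 21, 2001

The 8th occurrence is 7 intervals after the first: 7 × 28 = 196 days after Nov 6, 2000.
Nov has 30 days — 24 days to the end of Nov leaves 172.
Dec has 31 days (141 left).
Jan has 31 days (110 left).
Feb has 28 days (82 left).
Mar has 31 days (51 left).
Apr has 30 days (21 left).
21 days into May → May 21, 2001.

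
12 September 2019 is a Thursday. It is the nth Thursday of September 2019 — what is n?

2nd

Day 12 falls in week ⌈12/7⌉ of the month.
Days 1–7 hold the 1st Thursday, 8–14 the 2nd, 15–21 the 3rd, 22–28 the 4th, 29–31 the 5th.
12 is in the range for the 2nd.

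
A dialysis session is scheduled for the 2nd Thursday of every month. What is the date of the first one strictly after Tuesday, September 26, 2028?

September 2028 starts on a Friday; its first Thursday is the 7th, so the 2nd Thursday is the 14th — September 14, 2028.
That is not after September 26, 2028, so look at October 2028.
October 2028 starts on a Sunday; its first Thursday is the 5th, so the 2nd Thursday is the 12th — October 12, 2028.

October 12, 2028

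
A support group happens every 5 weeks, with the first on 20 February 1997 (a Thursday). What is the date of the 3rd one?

1 May 1997

The 3rd occurrence is 2 intervals after the first: 2 × 35 = 70 days after 20 February 1997.
February has 28 days — 8 days to the end of February leaves 62.
March has 31 days (31 left).
April has 30 days (1 left).
1 day into May → 1 May 1997.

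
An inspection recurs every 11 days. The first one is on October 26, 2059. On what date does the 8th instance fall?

The 8th occurrence is 7 intervals after the first: 7 × 11 = 77 days after October 26, 2059.
October has 31 days — 5 days to the end of October leaves 72.
November has 30 days (42 left).
December has 31 days (11 left).
11 days into January → January 11, 2060.

January 11, 2060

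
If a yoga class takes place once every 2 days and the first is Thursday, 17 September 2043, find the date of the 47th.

18 December 2043

The 47th occurrence is 46 intervals after the first: 46 × 2 = 92 days after 17 September 2043.
September has 30 days — 13 days to the end of September leaves 79.
October has 31 days (48 left).
November has 30 days (18 left).
18 days into December → 18 December 2043.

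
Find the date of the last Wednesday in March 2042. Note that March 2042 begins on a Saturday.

26 March 2042

March 2042 begins on a Saturday, so the first Wednesday is March 5 (4 days later).
March 2042 has 31 days. Adding weeks: 5, 12, 19, 26 — the last one ≤ 31 is the 26th.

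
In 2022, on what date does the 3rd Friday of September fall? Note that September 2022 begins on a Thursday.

September 2022 begins on a Thursday, so the first Friday is September 2 (1 day later).
The 3rd Friday is 2 weeks later: 2 + 14 = 16.

2022-09-16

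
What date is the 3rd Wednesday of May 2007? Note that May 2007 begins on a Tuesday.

May 16, 2007

May 2007 begins on a Tuesday, so the first Wednesday is May 2 (1 day later).
The 3rd Wednesday is 2 weeks later: 2 + 14 = 16.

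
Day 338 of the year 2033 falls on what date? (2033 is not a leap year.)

December 4, 2033

January has 31 days (338 − 31 = 307 remain).
February has 28 days (307 − 28 = 279 remain).
March has 31 days (279 − 31 = 248 remain).
April has 30 days (248 − 30 = 218 remain).
May has 31 days (218 − 31 = 187 remain).
June has 30 days (187 − 30 = 157 remain).
July has 31 days (157 − 31 = 126 remain).
August has 31 days (126 − 31 = 95 remain).
September has 30 days (95 − 30 = 65 remain).
October has 31 days (65 − 31 = 34 remain).
November has 30 days (34 − 30 = 4 remain).
4 into December → December 4.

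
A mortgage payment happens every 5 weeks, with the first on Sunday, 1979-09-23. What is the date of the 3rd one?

1979-12-02

The 3rd occurrence is 2 intervals after the first: 2 × 35 = 70 days after 1979-09-23.
September has 30 days — 7 days to the end of September leaves 63.
October has 31 days (32 left).
November has 30 days (2 left).
2 days into December → 1979-12-02.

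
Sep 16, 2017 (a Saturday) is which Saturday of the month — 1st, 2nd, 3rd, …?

3rd

Day 16 falls in week ⌈16/7⌉ of the month.
Days 1–7 hold the 1st Saturday, 8–14 the 2nd, 15–21 the 3rd, 22–28 the 4th, 29–31 the 5th.
16 is in the range for the 3rd.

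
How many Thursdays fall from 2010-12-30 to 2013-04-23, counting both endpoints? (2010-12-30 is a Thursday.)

121

2010-12-30 is a Thursday; the first Thursday on or after it is 2010-12-30.
From 2010-12-30 to 2013-04-23: 1 + 365 + 366 + 113 = 845 days (rest of 2010, 2011, 2012, to 2013-04-23 in 2013).
845 ÷ 7 = 120 full weeks with remainder 5, so 120 more Thursdays after the first → 121.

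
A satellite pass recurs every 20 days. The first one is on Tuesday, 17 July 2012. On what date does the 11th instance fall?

The 11th occurrence is 10 intervals after the first: 10 × 20 = 200 days after 17 July 2012.
July has 31 days — 14 days to the end of July leaves 186.
August has 31 days (155 left).
September has 30 days (125 left).
October has 31 days (94 left).
November has 30 days (64 left).
December has 31 days (33 left).
January has 31 days (2 left).
2 days into February → 2 February 2013.

2 February 2013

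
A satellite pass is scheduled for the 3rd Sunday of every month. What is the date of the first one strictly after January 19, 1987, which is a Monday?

February 15, 1987

January 1987 starts on a Thursday; its first Sunday is the 4th, so the 3rd Sunday is the 18th — January 18, 1987.
That is not after January 19, 1987, so look at February 1987.
February 1987 starts on a Sunday; its first Sunday is the 1st, so the 3rd Sunday is the 15th — February 15, 1987.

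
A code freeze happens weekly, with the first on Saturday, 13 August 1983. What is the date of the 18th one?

The 18th occurrence is 17 intervals after the first: 17 × 7 = 119 days after 13 August 1983.
August has 31 days — 18 days to the end of August leaves 101.
September has 30 days (71 left).
October has 31 days (40 left).
November has 30 days (10 left).
10 days into December → 10 December 1983.

10 December 1983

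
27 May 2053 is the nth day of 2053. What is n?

147

Days in months before May: 31 + 28 + 31 + 30 = 120.
Plus 27 days into May → day 147.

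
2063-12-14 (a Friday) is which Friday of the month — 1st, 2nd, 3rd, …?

Day 14 falls in week ⌈14/7⌉ of the month.
Days 1–7 hold the 1st Friday, 8–14 the 2nd, 15–21 the 3rd, 22–28 the 4th, 29–31 the 5th.
14 is in the range for the 2nd.

2nd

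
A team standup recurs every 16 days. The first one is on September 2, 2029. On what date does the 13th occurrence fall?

The 13th occurrence is 12 intervals after the first: 12 × 16 = 192 days after September 2, 2029.
September has 30 days — 28 days to the end of September leaves 164.
October has 31 days (133 left).
November has 30 days (103 left).
December has 31 days (72 left).
January has 31 days (41 left).
February has 28 days (13 left).
13 days into March → March 13, 2030.

March 13, 2030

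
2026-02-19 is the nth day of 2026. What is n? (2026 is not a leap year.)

Days in months before February: 31 = 31.
Plus 19 days into February → day 50.

50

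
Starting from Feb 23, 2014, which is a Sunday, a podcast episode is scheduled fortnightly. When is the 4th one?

Apr 6, 2014

The 4th occurrence is 3 intervals after the first: 3 × 14 = 42 days after Feb 23, 2014.
Feb has 28 days — 5 days to the end of Feb leaves 37.
Mar has 31 days (6 left).
6 days into Apr → Apr 6, 2014.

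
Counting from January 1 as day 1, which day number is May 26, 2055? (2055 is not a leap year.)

Days in months before May: 31 + 28 + 31 + 30 = 120.
Plus 26 days into May → day 146.

146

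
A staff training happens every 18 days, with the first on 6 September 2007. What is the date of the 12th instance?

22 March 2008

The 12th occurrence is 11 intervals after the first: 11 × 18 = 198 days after 6 September 2007.
September has 30 days — 24 days to the end of September leaves 174.
October has 31 days (143 left).
November has 30 days (113 left).
December has 31 days (82 left).
January has 31 days (51 left).
February has 29 days (22 left).
22 days into March → 22 March 2008.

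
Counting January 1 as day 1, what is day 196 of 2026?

January has 31 days (196 − 31 = 165 remain).
February has 28 days (165 − 28 = 137 remain).
March has 31 days (137 − 31 = 106 remain).
April has 30 days (106 − 30 = 76 remain).
May has 31 days (76 − 31 = 45 remain).
June has 30 days (45 − 30 = 15 remain).
15 into July → July 15.

2026-07-15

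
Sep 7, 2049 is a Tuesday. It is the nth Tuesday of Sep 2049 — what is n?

Day 7 falls in week ⌈7/7⌉ of the month.
Days 1–7 hold the 1st Tuesday, 8–14 the 2nd, 15–21 the 3rd, 22–28 the 4th, 29–31 the 5th.
7 is in the range for the 1st.

1st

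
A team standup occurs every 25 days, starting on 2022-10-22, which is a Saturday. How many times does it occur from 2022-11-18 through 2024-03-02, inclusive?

18

Occurrences land 25·i days after 2022-10-22 for i = 0, 1, 2, …
2022-11-18 is 27 days after the start; 27 ÷ 25 = 1 remainder 2; since the remainder is 2, round up to i = 2. First occurrence in the window: #3 on 2022-12-11 (2×25 = 50 days in).
2024-03-02 is 497 days after the start; 497 ÷ 25 = 19 remainder 22. Last occurrence in the window: #20 on 2024-02-09.
Occurrences #3 through #20: 18 in total.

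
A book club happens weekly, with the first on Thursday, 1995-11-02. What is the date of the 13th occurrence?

1996-01-25

The 13th occurrence is 12 intervals after the first: 12 × 7 = 84 days after 1995-11-02.
November has 30 days — 28 days to the end of November leaves 56.
December has 31 days (25 left).
25 days into January → 1996-01-25.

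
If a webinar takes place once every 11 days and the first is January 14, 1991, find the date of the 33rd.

The 33rd occurrence is 32 intervals after the first: 32 × 11 = 352 days after January 14, 1991.
January has 31 days — 17 days to the end of January leaves 335.
February has 28 days (307 left).
March has 31 days (276 left).
April has 30 days (246 left).
May has 31 days (215 left).
June has 30 days (185 left).
July has 31 days (154 left).
August has 31 days (123 left).
September has 30 days (93 left).
October has 31 days (62 left).
November has 30 days (32 left).
December has 31 days (1 left).
1 day into January → January 1, 1992.

January 1, 1992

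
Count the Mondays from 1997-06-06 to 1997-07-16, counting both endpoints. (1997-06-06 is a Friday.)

1997-06-06 is a Friday; the first Monday on or after it is 1997-06-09 (3 days later).
From 1997-06-09 to 1997-07-16: 21 + 16 = 37 days (rest of June, July).
37 ÷ 7 = 5 full weeks with remainder 2, so 5 more Mondays after the first → 6.

6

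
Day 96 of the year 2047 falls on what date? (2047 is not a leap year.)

January has 31 days (96 − 31 = 65 remain).
February has 28 days (65 − 28 = 37 remain).
March has 31 days (37 − 31 = 6 remain).
6 into April → April 6.

April 6, 2047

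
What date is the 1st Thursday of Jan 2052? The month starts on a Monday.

Jan 4, 2052

Jan 2052 begins on a Monday, so the first Thursday is Jan 4 (3 days later).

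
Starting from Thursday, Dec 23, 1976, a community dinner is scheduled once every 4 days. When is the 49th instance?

Jul 3, 1977

The 49th occurrence is 48 intervals after the first: 48 × 4 = 192 days after Dec 23, 1976.
Dec has 31 days — 8 days to the end of Dec leaves 184.
Jan has 31 days (153 left).
Feb has 28 days (125 left).
Mar has 31 days (94 left).
Apr has 30 days (64 left).
May has 31 days (33 left).
Jun has 30 days (3 left).
3 days into Jul → Jul 3, 1977.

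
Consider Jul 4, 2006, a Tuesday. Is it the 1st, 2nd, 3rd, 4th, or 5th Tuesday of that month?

1st

Day 4 falls in week ⌈4/7⌉ of the month.
Days 1–7 hold the 1st Tuesday, 8–14 the 2nd, 15–21 the 3rd, 22–28 the 4th, 29–31 the 5th.
4 is in the range for the 1st.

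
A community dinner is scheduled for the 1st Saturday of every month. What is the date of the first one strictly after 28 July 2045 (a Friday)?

5 August 2045

July 2045 starts on a Saturday, so its 1st Saturday is 1 July 2045.
That is not after 28 July 2045, so look at August 2045.
August 2045 starts on a Tuesday, so its 1st Saturday is 5 August 2045 (4 days in).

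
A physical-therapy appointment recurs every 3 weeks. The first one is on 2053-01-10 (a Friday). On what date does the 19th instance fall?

2054-01-23

The 19th occurrence is 18 intervals after the first: 18 × 21 = 378 days after 2053-01-10.
January has 31 days — 21 days to the end of January leaves 357.
February has 28 days (329 left).
March has 31 days (298 left).
April has 30 days (268 left).
May has 31 days (237 left).
June has 30 days (207 left).
July has 31 days (176 left).
August has 31 days (145 left).
September has 30 days (115 left).
October has 31 days (84 left).
November has 30 days (54 left).
December has 31 days (23 left).
23 days into January → 2054-01-23.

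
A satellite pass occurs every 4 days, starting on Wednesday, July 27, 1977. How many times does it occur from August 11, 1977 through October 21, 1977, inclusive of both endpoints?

Occurrences land 4·i days after July 27, 1977 for i = 0, 1, 2, …
August 11, 1977 is 15 days after the start; 15 ÷ 4 = 3 remainder 3; since the remainder is 3, round up to i = 4. First occurrence in the window: #5 on August 12, 1977 (4×4 = 16 days in).
October 21, 1977 is 86 days after the start; 86 ÷ 4 = 21 remainder 2. Last occurrence in the window: #22 on October 19, 1977.
Occurrences #5 through #22: 18 in total.

18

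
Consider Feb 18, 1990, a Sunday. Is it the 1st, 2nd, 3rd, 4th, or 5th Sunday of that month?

Day 18 falls in week ⌈18/7⌉ of the month.
Days 1–7 hold the 1st Sunday, 8–14 the 2nd, 15–21 the 3rd, 22–28 the 4th, 29–31 the 5th.
18 is in the range for the 3rd.

3rd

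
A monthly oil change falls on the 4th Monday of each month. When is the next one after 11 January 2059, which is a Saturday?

27 January 2059

January 2059 starts on a Wednesday; its first Monday is the 6th, so the 4th Monday is the 27th — 27 January 2059.
27 January 2059 is after 11 January 2059, so that is the next one.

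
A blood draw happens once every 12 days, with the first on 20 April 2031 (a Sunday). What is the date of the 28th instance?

9 March 2032

The 28th occurrence is 27 intervals after the first: 27 × 12 = 324 days after 20 April 2031.
April has 30 days — 10 days to the end of April leaves 314.
May has 31 days (283 left).
June has 30 days (253 left).
July has 31 days (222 left).
August has 31 days (191 left).
September has 30 days (161 left).
October has 31 days (130 left).
November has 30 days (100 left).
December has 31 days (69 left).
January has 31 days (38 left).
February has 29 days (9 left).
9 days into March → 9 March 2032.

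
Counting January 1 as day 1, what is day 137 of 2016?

January has 31 days (137 − 31 = 106 remain).
February has 29 days (106 − 29 = 77 remain).
March has 31 days (77 − 31 = 46 remain).
April has 30 days (46 − 30 = 16 remain).
16 into May → May 16.

2016-05-16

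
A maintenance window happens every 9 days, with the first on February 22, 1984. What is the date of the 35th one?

The 35th occurrence is 34 intervals after the first: 34 × 9 = 306 days after February 22, 1984.
February has 29 days — 7 days to the end of February leaves 299.
March has 31 days (268 left).
April has 30 days (238 left).
May has 31 days (207 left).
June has 30 days (177 left).
July has 31 days (146 left).
August has 31 days (115 left).
September has 30 days (85 left).
October has 31 days (54 left).
November has 30 days (24 left).
24 days into December → December 24, 1984.

December 24, 1984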